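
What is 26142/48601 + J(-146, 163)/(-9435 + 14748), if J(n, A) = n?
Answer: 18828100/36888159 ≈ 0.51041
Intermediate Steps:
26142/48601 + J(-146, 163)/(-9435 + 14748) = 26142/48601 - 146/(-9435 + 14748) = 26142*(1/48601) - 146/5313 = 26142/48601 - 146*1/5313 = 26142/48601 - 146/5313 = 18828100/36888159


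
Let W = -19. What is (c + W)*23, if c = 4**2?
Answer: -69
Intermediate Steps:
c = 16
(c + W)*23 = (16 - 19)*23 = -3*23 = -69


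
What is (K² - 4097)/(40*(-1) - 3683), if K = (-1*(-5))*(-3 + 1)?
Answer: 3997/3723 ≈ 1.0736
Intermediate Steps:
K = -10 (K = 5*(-2) = -10)
(K² - 4097)/(40*(-1) - 3683) = ((-10)² - 4097)/(40*(-1) - 3683) = (100 - 4097)/(-40 - 3683) = -3997/(-3723) = -3997*(-1/3723) = 3997/3723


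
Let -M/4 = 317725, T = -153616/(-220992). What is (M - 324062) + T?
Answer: -22029605543/13812 ≈ -1.5950e+6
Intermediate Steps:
T = 9601/13812 (T = -153616*(-1/220992) = 9601/13812 ≈ 0.69512)
M = -1270900 (M = -4*317725 = -1270900)
(M - 324062) + T = (-1270900 - 324062) + 9601/13812 = -1594962 + 9601/13812 = -22029605543/13812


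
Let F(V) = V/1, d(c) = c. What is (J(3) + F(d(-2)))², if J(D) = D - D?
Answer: 4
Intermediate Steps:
J(D) = 0
F(V) = V (F(V) = V*1 = V)
(J(3) + F(d(-2)))² = (0 - 2)² = (-2)² = 4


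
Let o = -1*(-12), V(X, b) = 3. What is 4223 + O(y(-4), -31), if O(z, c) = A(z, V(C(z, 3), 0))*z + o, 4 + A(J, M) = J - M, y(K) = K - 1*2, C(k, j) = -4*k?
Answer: 4313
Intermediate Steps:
y(K) = -2 + K (y(K) = K - 2 = -2 + K)
A(J, M) = -4 + J - M (A(J, M) = -4 + (J - M) = -4 + J - M)
o = 12
O(z, c) = 12 + z*(-7 + z) (O(z, c) = (-4 + z - 1*3)*z + 12 = (-4 + z - 3)*z + 12 = (-7 + z)*z + 12 = z*(-7 + z) + 12 = 12 + z*(-7 + z))
4223 + O(y(-4), -31) = 4223 + (12 + (-2 - 4)*(-7 + (-2 - 4))) = 4223 + (12 - 6*(-7 - 6)) = 4223 + (12 - 6*(-13)) = 4223 + (12 + 78) = 4223 + 90 = 4313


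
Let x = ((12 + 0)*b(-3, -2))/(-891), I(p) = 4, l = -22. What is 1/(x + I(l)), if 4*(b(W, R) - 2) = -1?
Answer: 297/1181 ≈ 0.25148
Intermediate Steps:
b(W, R) = 7/4 (b(W, R) = 2 + (¼)*(-1) = 2 - ¼ = 7/4)
x = -7/297 (x = ((12 + 0)*(7/4))/(-891) = (12*(7/4))*(-1/891) = 21*(-1/891) = -7/297 ≈ -0.023569)
1/(x + I(l)) = 1/(-7/297 + 4) = 1/(1181/297) = 297/1181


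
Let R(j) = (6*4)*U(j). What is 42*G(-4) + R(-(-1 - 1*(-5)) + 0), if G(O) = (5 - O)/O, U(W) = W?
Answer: -381/2 ≈ -190.50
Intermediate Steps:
G(O) = (5 - O)/O
R(j) = 24*j (R(j) = (6*4)*j = 24*j)
42*G(-4) + R(-(-1 - 1*(-5)) + 0) = 42*((5 - 1*(-4))/(-4)) + 24*(-(-1 - 1*(-5)) + 0) = 42*(-(5 + 4)/4) + 24*(-(-1 + 5) + 0) = 42*(-¼*9) + 24*(-1*4 + 0) = 42*(-9/4) + 24*(-4 + 0) = -189/2 + 24*(-4) = -189/2 - 96 = -381/2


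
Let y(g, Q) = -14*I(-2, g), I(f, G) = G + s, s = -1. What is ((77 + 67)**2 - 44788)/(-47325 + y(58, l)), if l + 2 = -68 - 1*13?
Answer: 24052/48123 ≈ 0.49980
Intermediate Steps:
I(f, G) = -1 + G (I(f, G) = G - 1 = -1 + G)
l = -83 (l = -2 + (-68 - 1*13) = -2 + (-68 - 13) = -2 - 81 = -83)
y(g, Q) = 14 - 14*g (y(g, Q) = -14*(-1 + g) = 14 - 14*g)
((77 + 67)**2 - 44788)/(-47325 + y(58, l)) = ((77 + 67)**2 - 44788)/(-47325 + (14 - 14*58)) = (144**2 - 44788)/(-47325 + (14 - 812)) = (20736 - 44788)/(-47325 - 798) = -24052/(-48123) = -24052*(-1/48123) = 24052/48123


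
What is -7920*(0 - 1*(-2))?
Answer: -15840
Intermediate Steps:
-7920*(0 - 1*(-2)) = -7920*(0 + 2) = -7920*2 = -15840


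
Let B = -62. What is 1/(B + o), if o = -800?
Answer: -1/862 ≈ -0.0011601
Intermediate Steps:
1/(B + o) = 1/(-62 - 800) = 1/(-862) = -1/862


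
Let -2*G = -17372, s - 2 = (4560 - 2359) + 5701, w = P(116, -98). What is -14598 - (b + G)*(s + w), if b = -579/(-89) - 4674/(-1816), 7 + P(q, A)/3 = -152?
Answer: -5219885697815/80812 ≈ -6.4593e+7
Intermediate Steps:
P(q, A) = -477 (P(q, A) = -21 + 3*(-152) = -21 - 456 = -477)
b = 733725/80812 (b = -579*(-1/89) - 4674*(-1/1816) = 579/89 + 2337/908 = 733725/80812 ≈ 9.0794)
w = -477
s = 7904 (s = 2 + ((4560 - 2359) + 5701) = 2 + (2201 + 5701) = 2 + 7902 = 7904)
G = 8686 (G = -½*(-17372) = 8686)
-14598 - (b + G)*(s + w) = -14598 - (733725/80812 + 8686)*(7904 - 477) = -14598 - 702666757*7427/80812 = -14598 - 1*5218706004239/80812 = -14598 - 5218706004239/80812 = -5219885697815/80812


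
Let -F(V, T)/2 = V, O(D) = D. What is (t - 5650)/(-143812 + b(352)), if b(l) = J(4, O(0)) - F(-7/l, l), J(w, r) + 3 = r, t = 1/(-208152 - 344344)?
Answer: 34337626411/874029576357 ≈ 0.039287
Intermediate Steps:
t = -1/552496 (t = 1/(-552496) = -1/552496 ≈ -1.8100e-6)
J(w, r) = -3 + r
F(V, T) = -2*V
b(l) = -3 - 14/l (b(l) = (-3 + 0) - (-2)*(-7/l) = -3 - 14/l)
(t - 5650)/(-143812 + b(352)) = (-1/552496 - 5650)/(-143812 + (-3 - 14/352)) = -3121602401/(552496*(-143812 + (-3 - 14*1/352))) = -3121602401/(552496*(-143812 + (-3 - 7/176))) = -3121602401/(552496*(-143812 - 535/176)) = -3121602401/(552496*(-25311447/176)) = -3121602401/552496*(-176/25311447) = 34337626411/874029576357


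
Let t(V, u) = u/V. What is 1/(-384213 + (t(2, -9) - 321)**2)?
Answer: -4/1113051 ≈ -3.5937e-6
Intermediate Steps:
1/(-384213 + (t(2, -9) - 321)**2) = 1/(-384213 + (-9/2 - 321)**2) = 1/(-384213 + (-651/2)**2) = 1/(-384213 + 423801/4) = 1/(-1113051/4) = -4/1113051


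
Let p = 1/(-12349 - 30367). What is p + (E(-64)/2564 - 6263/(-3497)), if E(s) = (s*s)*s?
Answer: -9618142222821/95751203132 ≈ -100.45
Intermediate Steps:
p = -1/42716 (p = 1/(-42716) = -1/42716 ≈ -2.3410e-5)
E(s) = s**3 (E(s) = s**2*s = s**3)
p + (E(-64)/2564 - 6263/(-3497)) = -1/42716 + ((-64)**3/2564 - 6263/(-3497)) = -1/42716 + (-262144*1/2564 - 6263*(-1/3497)) = -1/42716 + (-65536/641 + 6263/3497) = -1/42716 - 225164809/2241577 = -9618142222821/95751203132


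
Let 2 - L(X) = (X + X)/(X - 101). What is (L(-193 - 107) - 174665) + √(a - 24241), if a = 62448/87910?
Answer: -70040463/401 + I*√46833258277105/43955 ≈ -1.7466e+5 + 155.69*I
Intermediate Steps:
L(X) = 2 - 2*X/(-101 + X) (L(X) = 2 - (X + X)/(X - 101) = 2 - 2*X/(-101 + X))
a = 31224/43955 (a = 62448*(1/87910) = 31224/43955 ≈ 0.71036)
(L(-193 - 107) - 174665) + √(a - 24241) = (-202/(-101 + (-193 - 107)) - 174665) + √(31224/43955 - 24241) = (-202/(-101 - 300) - 174665) + √(-1065481931/43955) = (-202/(-401) - 174665) + I*√46833258277105/43955 = (-202*(-1/401) - 174665) + I*√46833258277105/43955 = (202/401 - 174665) + I*√46833258277105/43955 = -70040463/401 + I*√46833258277105/43955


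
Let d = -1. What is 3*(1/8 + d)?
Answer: -21/8 ≈ -2.6250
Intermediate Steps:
3*(1/8 + d) = 3*(1/8 - 1) = 3*(-7/8) = -21/8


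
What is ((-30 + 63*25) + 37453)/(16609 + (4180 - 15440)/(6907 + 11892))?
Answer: 733123402/312221331 ≈ 2.3481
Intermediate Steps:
((-30 + 63*25) + 37453)/(16609 + (4180 - 15440)/(6907 + 11892)) = ((-30 + 1575) + 37453)/(16609 - 11260/18799) = (1545 + 37453)/(16609 - 11260*1/18799) = 38998/(16609 - 11260/18799) = 38998/(312221331/18799) = 38998*(18799/312221331) = 733123402/312221331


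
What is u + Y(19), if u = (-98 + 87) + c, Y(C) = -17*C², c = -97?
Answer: -6245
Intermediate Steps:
u = -108 (u = (-98 + 87) - 97 = -11 - 97 = -108)
u + Y(19) = -108 - 17*19² = -108 - 17*361 = -108 - 6137 = -6245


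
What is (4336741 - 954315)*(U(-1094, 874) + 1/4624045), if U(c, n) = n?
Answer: 13669788292373006/4624045 ≈ 2.9562e+9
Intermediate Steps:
(4336741 - 954315)*(U(-1094, 874) + 1/4624045) = (4336741 - 954315)*(874 + 1/4624045) = 3382426*(874 + 1/4624045) = 3382426*(4041415331/4624045) = 13669788292373006/4624045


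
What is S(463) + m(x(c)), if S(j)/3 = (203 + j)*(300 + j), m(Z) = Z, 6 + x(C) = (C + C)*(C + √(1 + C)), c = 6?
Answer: 1524540 + 12*√7 ≈ 1.5246e+6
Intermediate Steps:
x(C) = -6 + 2*C*(C + √(1 + C)) (x(C) = -6 + (C + C)*(C + √(1 + C)) = -6 + (2*C)*(C + √(1 + C)) = -6 + 2*C*(C + √(1 + C)))
S(j) = 3*(203 + j)*(300 + j) (S(j) = 3*((203 + j)*(300 + j)) = 3*(203 + j)*(300 + j))
S(463) + m(x(c)) = (182700 + 3*463² + 1509*463) + (-6 + 2*6² + 2*6*√(1 + 6)) = (182700 + 3*214369 + 698667) + (-6 + 2*36 + 2*6*√7) = (182700 + 643107 + 698667) + (-6 + 72 + 12*√7) = 1524474 + (66 + 12*√7) = 1524540 + 12*√7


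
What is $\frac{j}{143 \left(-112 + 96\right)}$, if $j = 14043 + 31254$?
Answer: $- \frac{45297}{2288} \approx -19.798$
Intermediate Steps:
$j = 45297$
$\frac{j}{143 \left(-112 + 96\right)} = \frac{45297}{143 \left(-112 + 96\right)} = \frac{45297}{143 \left(-16\right)} = \frac{45297}{-2288} = 45297 \left(- \frac{1}{2288}\right) = - \frac{45297}{2288}$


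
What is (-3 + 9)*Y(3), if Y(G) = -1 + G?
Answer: 12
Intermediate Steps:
(-3 + 9)*Y(3) = (-3 + 9)*(-1 + 3) = 6*2 = 12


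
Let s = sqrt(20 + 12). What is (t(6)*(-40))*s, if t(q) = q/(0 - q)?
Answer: 160*sqrt(2) ≈ 226.27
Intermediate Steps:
t(q) = -1 (t(q) = q/((-q)) = q*(-1/q) = -1)
s = 4*sqrt(2) (s = sqrt(32) = 4*sqrt(2) ≈ 5.6569)
(t(6)*(-40))*s = (-1*(-40))*(4*sqrt(2)) = 40*(4*sqrt(2)) = 160*sqrt(2)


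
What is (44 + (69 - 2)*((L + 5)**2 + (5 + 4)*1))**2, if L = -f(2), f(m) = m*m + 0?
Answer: 509796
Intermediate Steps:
f(m) = m**2 (f(m) = m**2 + 0 = m**2)
L = -4 (L = -1*2**2 = -1*4 = -4)
(44 + (69 - 2)*((L + 5)**2 + (5 + 4)*1))**2 = (44 + (69 - 2)*((-4 + 5)**2 + (5 + 4)*1))**2 = (44 + 67*(1**2 + 9*1))**2 = (44 + 67*(1 + 9))**2 = (44 + 67*10)**2 = (44 + 670)**2 = 714**2 = 509796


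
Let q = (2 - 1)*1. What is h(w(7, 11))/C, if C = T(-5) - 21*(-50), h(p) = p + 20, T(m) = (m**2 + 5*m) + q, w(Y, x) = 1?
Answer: 21/1051 ≈ 0.019981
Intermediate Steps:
q = 1 (q = 1*1 = 1)
T(m) = 1 + m**2 + 5*m (T(m) = (m**2 + 5*m) + 1 = 1 + m**2 + 5*m)
h(p) = 20 + p
C = 1051 (C = (1 + (-5)**2 + 5*(-5)) - 21*(-50) = (1 + 25 - 25) + 1050 = 1 + 1050 = 1051)
h(w(7, 11))/C = (20 + 1)/1051 = 21*(1/1051) = 21/1051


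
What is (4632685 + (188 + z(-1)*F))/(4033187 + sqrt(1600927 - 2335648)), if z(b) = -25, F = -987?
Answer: 9392381022738/8133299055845 - 2328774*I*sqrt(734721)/8133299055845 ≈ 1.1548 - 0.00024543*I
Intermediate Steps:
(4632685 + (188 + z(-1)*F))/(4033187 + sqrt(1600927 - 2335648)) = (4632685 + (188 - 25*(-987)))/(4033187 + sqrt(1600927 - 2335648)) = (4632685 + (188 + 24675))/(4033187 + sqrt(-734721)) = (4632685 + 24863)/(4033187 + I*sqrt(734721)) = 4657548/(4033187 + I*sqrt(734721))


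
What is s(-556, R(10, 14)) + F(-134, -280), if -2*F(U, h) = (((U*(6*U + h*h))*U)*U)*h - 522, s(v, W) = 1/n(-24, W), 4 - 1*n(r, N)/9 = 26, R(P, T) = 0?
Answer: -5175436154624803/198 ≈ -2.6139e+13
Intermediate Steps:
n(r, N) = -198 (n(r, N) = 36 - 9*26 = 36 - 234 = -198)
s(v, W) = -1/198 (s(v, W) = 1/(-198) = -1/198)
F(U, h) = 261 - h*U**3*(h**2 + 6*U)/2 (F(U, h) = -((((U*(6*U + h*h))*U)*U)*h - 522)/2 = -((((U*(6*U + h**2))*U)*U)*h - 522)/2 = -((((U*(h**2 + 6*U))*U)*U)*h - 522)/2 = -(((U**2*(h**2 + 6*U))*U)*h - 522)/2 = -((U**3*(h**2 + 6*U))*h - 522)/2 = -(h*U**3*(h**2 + 6*U) - 522)/2 = -(-522 + h*U**3*(h**2 + 6*U))/2 = 261 - h*U**3*(h**2 + 6*U)/2)
s(-556, R(10, 14)) + F(-134, -280) = -1/198 + (261 - 3*(-280)*(-134)**4 - 1/2*(-134)**3*(-280)**3) = -1/198 + (261 - 3*(-280)*322417936 - 1/2*(-2406104)*(-21952000)) = -1/198 + (261 + 270831066240 - 26409397504000) = -1/198 - 26138566437499 = -5175436154624803/198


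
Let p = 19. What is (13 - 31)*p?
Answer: -342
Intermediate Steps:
(13 - 31)*p = (13 - 31)*19 = -18*19 = -342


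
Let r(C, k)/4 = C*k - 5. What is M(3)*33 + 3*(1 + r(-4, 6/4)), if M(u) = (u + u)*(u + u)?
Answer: 1059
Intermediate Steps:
r(C, k) = -20 + 4*C*k (r(C, k) = 4*(C*k - 5) = 4*(-5 + C*k) = -20 + 4*C*k)
M(u) = 4*u² (M(u) = (2*u)*(2*u) = 4*u²)
M(3)*33 + 3*(1 + r(-4, 6/4)) = (4*3²)*33 + 3*(1 + (-20 + 4*(-4)*(6/4))) = (4*9)*33 + 3*(1 + (-20 + 4*(-4)*(6*(¼)))) = 36*33 + 3*(1 + (-20 + 4*(-4)*(3/2))) = 1188 + 3*(1 + (-20 - 24)) = 1188 + 3*(1 - 44) = 1188 + 3*(-43) = 1188 - 129 = 1059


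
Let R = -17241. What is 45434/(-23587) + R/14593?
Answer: -1069681829/344205091 ≈ -3.1077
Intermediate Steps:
45434/(-23587) + R/14593 = 45434/(-23587) - 17241/14593 = 45434*(-1/23587) - 17241*1/14593 = -45434/23587 - 17241/14593 = -1069681829/344205091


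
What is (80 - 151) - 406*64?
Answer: -26055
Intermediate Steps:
(80 - 151) - 406*64 = -71 - 25984 = -26055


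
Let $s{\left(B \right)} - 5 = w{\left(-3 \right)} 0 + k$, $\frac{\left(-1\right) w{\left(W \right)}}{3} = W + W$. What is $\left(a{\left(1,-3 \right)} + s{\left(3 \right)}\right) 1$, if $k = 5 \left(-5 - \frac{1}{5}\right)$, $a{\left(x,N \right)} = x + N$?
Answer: $-23$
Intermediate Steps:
$w{\left(W \right)} = - 6 W$ ($w{\left(W \right)} = - 3 \left(W + W\right) = - 3 \cdot 2 W = - 6 W$)
$a{\left(x,N \right)} = N + x$
$k = -26$ ($k = 5 \left(-5 - \frac{1}{5}\right) = 5 \left(- \frac{26}{5}\right) = -26$)
$s{\left(B \right)} = -21$ ($s{\left(B \right)} = 5 - \left(26 - \left(-6\right) \left(-3\right) 0\right) = 5 + \left(18 \cdot 0 - 26\right) = 5 + \left(0 - 26\right) = 5 - 26 = -21$)
$\left(a{\left(1,-3 \right)} + s{\left(3 \right)}\right) 1 = \left(\left(-3 + 1\right) - 21\right) 1 = \left(-2 - 21\right) 1 = \left(-23\right) 1 = -23$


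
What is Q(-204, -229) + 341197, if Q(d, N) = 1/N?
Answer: 78134112/229 ≈ 3.4120e+5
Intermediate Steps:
Q(-204, -229) + 341197 = 1/(-229) + 341197 = -1/229 + 341197 = 78134112/229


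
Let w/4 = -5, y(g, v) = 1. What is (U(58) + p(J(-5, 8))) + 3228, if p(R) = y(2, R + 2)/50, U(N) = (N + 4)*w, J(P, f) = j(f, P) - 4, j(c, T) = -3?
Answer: 99401/50 ≈ 1988.0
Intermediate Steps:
w = -20 (w = 4*(-5) = -20)
J(P, f) = -7 (J(P, f) = -3 - 4 = -7)
U(N) = -80 - 20*N (U(N) = (N + 4)*(-20) = (4 + N)*(-20) = -80 - 20*N)
p(R) = 1/50
(U(58) + p(J(-5, 8))) + 3228 = ((-80 - 20*58) + 1/50) + 3228 = ((-80 - 1160) + 1/50) + 3228 = (-1240 + 1/50) + 3228 = -61999/50 + 3228 = 99401/50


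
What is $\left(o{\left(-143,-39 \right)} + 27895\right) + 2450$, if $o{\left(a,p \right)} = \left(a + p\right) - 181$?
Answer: $29982$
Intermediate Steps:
$o{\left(a,p \right)} = -181 + a + p$
$\left(o{\left(-143,-39 \right)} + 27895\right) + 2450 = \left(\left(-181 - 143 - 39\right) + 27895\right) + 2450 = \left(-363 + 27895\right) + 2450 = 27532 + 2450 = 29982$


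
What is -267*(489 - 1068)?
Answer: 154593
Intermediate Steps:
-267*(489 - 1068) = -267*(-579) = 154593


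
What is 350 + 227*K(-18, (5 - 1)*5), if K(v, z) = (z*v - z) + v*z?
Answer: -167630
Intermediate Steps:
K(v, z) = -z + 2*v*z (K(v, z) = (v*z - z) + v*z = (-z + v*z) + v*z = -z + 2*v*z)
350 + 227*K(-18, (5 - 1)*5) = 350 + 227*(((5 - 1)*5)*(-1 + 2*(-18))) = 350 + 227*((4*5)*(-1 - 36)) = 350 + 227*(20*(-37)) = 350 + 227*(-740) = 350 - 167980 = -167630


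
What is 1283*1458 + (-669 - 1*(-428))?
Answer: 1870373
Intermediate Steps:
1283*1458 + (-669 - 1*(-428)) = 1870614 + (-669 + 428) = 1870614 - 241 = 1870373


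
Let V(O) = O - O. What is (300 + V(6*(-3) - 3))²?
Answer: 90000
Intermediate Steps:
V(O) = 0
(300 + V(6*(-3) - 3))² = (300 + 0)² = 300² = 90000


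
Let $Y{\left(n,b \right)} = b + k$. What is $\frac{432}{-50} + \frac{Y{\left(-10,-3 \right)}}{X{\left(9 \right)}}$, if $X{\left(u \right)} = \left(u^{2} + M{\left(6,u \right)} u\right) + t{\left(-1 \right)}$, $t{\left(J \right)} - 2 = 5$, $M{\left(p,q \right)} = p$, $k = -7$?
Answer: $- \frac{15461}{1775} \approx -8.7104$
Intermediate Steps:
$t{\left(J \right)} = 7$ ($t{\left(J \right)} = 2 + 5 = 7$)
$X{\left(u \right)} = 7 + u^{2} + 6 u$ ($X{\left(u \right)} = \left(u^{2} + 6 u\right) + 7 = 7 + u^{2} + 6 u$)
$Y{\left(n,b \right)} = -7 + b$ ($Y{\left(n,b \right)} = b - 7 = -7 + b$)
$\frac{432}{-50} + \frac{Y{\left(-10,-3 \right)}}{X{\left(9 \right)}} = \frac{432}{-50} + \frac{-7 - 3}{7 + 9^{2} + 6 \cdot 9} = 432 \left(- \frac{1}{50}\right) - \frac{10}{7 + 81 + 54} = - \frac{216}{25} - \frac{10}{142} = - \frac{216}{25} - \frac{5}{71} = - \frac{15461}{1775}$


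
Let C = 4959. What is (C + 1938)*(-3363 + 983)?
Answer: -16414860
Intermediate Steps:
(C + 1938)*(-3363 + 983) = (4959 + 1938)*(-3363 + 983) = 6897*(-2380) = -16414860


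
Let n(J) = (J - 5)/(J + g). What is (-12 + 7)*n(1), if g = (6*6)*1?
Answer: 20/37 ≈ 0.54054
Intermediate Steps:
g = 36 (g = 36*1 = 36)
n(J) = (-5 + J)/(36 + J) (n(J) = (J - 5)/(J + 36) = (-5 + J)/(36 + J))
(-12 + 7)*n(1) = (-12 + 7)*((-5 + 1)/(36 + 1)) = -5*(-4)/37 = -5*(-4/37) = 20/37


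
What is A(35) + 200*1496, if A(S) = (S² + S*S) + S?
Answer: 301685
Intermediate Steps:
A(S) = S + 2*S² (A(S) = (S² + S²) + S = 2*S² + S = S + 2*S²)
A(35) + 200*1496 = 35*(1 + 2*35) + 200*1496 = 35*(1 + 70) + 299200 = 35*71 + 299200 = 2485 + 299200 = 301685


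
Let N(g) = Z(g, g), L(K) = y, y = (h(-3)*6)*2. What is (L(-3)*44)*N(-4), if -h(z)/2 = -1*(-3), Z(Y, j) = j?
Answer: 12672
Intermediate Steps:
h(z) = -6 (h(z) = -(-2)*(-3) = -2*3 = -6)
y = -72 (y = -6*6*2 = -36*2 = -72)
L(K) = -72
N(g) = g
(L(-3)*44)*N(-4) = -72*44*(-4) = -3168*(-4) = 12672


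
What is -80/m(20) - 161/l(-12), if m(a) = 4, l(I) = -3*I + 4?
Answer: -961/40 ≈ -24.025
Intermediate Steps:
l(I) = 4 - 3*I
-80/m(20) - 161/l(-12) = -80/4 - 161/(4 - 3*(-12)) = -80*1/4 - 161/(4 + 36) = -20 - 161/40 = -961/40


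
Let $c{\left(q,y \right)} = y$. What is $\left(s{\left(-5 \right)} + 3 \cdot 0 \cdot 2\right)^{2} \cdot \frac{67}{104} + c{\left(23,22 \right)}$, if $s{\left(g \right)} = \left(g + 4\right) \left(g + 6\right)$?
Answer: $\frac{2355}{104} \approx 22.644$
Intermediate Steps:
$s{\left(g \right)} = \left(4 + g\right) \left(6 + g\right)$
$\left(s{\left(-5 \right)} + 3 \cdot 0 \cdot 2\right)^{2} \cdot \frac{67}{104} + c{\left(23,22 \right)} = \left(\left(24 + \left(-5\right)^{2} + 10 \left(-5\right)\right) + 3 \cdot 0 \cdot 2\right)^{2} \cdot \frac{67}{104} + 22 = \left(\left(24 + 25 - 50\right) + 0 \cdot 2\right)^{2} \cdot 67 \cdot \frac{1}{104} + 22 = \left(-1 + 0\right)^{2} \cdot \frac{67}{104} + 22 = \left(-1\right)^{2} \cdot \frac{67}{104} + 22 = 1 \cdot \frac{67}{104} + 22 = \frac{67}{104} + 22 = \frac{2355}{104}$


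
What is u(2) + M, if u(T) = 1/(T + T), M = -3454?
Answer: -13815/4 ≈ -3453.8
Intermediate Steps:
u(T) = 1/(2*T)
u(2) + M = (½)/2 - 3454 = (½)*(½) - 3454 = ¼ - 3454 = -13815/4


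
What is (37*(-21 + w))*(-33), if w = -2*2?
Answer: 30525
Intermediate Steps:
w = -4
(37*(-21 + w))*(-33) = (37*(-21 - 4))*(-33) = (37*(-25))*(-33) = -925*(-33) = 30525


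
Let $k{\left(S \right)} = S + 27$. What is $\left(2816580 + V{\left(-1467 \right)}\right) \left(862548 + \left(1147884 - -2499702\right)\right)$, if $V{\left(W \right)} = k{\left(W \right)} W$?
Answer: $22230721094040$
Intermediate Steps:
$k{\left(S \right)} = 27 + S$
$V{\left(W \right)} = W \left(27 + W\right)$ ($V{\left(W \right)} = \left(27 + W\right) W = W \left(27 + W\right)$)
$\left(2816580 + V{\left(-1467 \right)}\right) \left(862548 + \left(1147884 - -2499702\right)\right) = \left(2816580 - 1467 \left(27 - 1467\right)\right) \left(862548 + \left(1147884 - -2499702\right)\right) = \left(2816580 - -2112480\right) \left(862548 + \left(1147884 + 2499702\right)\right) = \left(2816580 + 2112480\right) \left(862548 + 3647586\right) = 4929060 \cdot 4510134 = 22230721094040$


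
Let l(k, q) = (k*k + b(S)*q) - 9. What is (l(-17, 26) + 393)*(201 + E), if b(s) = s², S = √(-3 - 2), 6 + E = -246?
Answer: -27693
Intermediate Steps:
E = -252 (E = -6 - 246 = -252)
S = I*√5 (S = √(-5) = I*√5 ≈ 2.2361*I)
l(k, q) = -9 + k² - 5*q (l(k, q) = (k*k + (I*√5)²*q) - 9 = (k² - 5*q) - 9 = -9 + k² - 5*q)
(l(-17, 26) + 393)*(201 + E) = ((-9 + (-17)² - 5*26) + 393)*(201 - 252) = ((-9 + 289 - 130) + 393)*(-51) = (150 + 393)*(-51) = 543*(-51) = -27693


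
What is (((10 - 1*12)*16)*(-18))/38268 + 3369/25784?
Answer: 3993791/27408392 ≈ 0.14571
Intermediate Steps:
(((10 - 1*12)*16)*(-18))/38268 + 3369/25784 = (((10 - 12)*16)*(-18))*(1/38268) + 3369*(1/25784) = (-2*16*(-18))*(1/38268) + 3369/25784 = -32*(-18)*(1/38268) + 3369/25784 = 576*(1/38268) + 3369/25784 = 16/1063 + 3369/25784 = 3993791/27408392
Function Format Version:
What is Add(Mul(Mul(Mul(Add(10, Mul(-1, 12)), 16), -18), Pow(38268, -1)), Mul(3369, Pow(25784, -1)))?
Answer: Rational(3993791, 27408392) ≈ 0.14571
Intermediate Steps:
Add(Mul(Mul(Mul(Add(10, Mul(-1, 12)), 16), -18), Pow(38268, -1)), Mul(3369, Pow(25784, -1))) = Add(Mul(Mul(Mul(Add(10, -12), 16), -18), Rational(1, 38268)), Mul(3369, Rational(1, 25784))) = Add(Mul(Mul(Mul(-2, 16), -18), Rational(1, 38268)), Rational(3369, 25784)) = Add(Mul(Mul(-32, -18), Rational(1, 38268)), Rational(3369, 25784)) = Add(Mul(576, Rational(1, 38268)), Rational(3369, 25784)) = Add(Rational(16, 1063), Rational(3369, 25784)) = Rational(3993791, 27408392)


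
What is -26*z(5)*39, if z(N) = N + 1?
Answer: -6084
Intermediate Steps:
z(N) = 1 + N
-26*z(5)*39 = -26*(1 + 5)*39 = -26*6*39 = -156*39 = -6084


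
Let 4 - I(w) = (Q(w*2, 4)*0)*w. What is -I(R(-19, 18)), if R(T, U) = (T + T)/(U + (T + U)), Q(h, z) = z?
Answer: -4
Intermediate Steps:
R(T, U) = 2*T/(T + 2*U) (R(T, U) = (2*T)/(T + 2*U) = 2*T/(T + 2*U))
I(w) = 4 (I(w) = 4 - 4*0*w = 4 - 0*w = 4 - 1*0 = 4 + 0 = 4)
-I(R(-19, 18)) = -1*4 = -4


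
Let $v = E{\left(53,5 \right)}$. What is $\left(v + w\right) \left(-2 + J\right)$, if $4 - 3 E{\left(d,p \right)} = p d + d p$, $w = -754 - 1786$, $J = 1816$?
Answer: $- \frac{14776844}{3} \approx -4.9256 \cdot 10^{6}$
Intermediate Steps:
$w = -2540$ ($w = -754 - 1786 = -2540$)
$E{\left(d,p \right)} = \frac{4}{3} - \frac{2 d p}{3}$ ($E{\left(d,p \right)} = \frac{4}{3} - \frac{p d + d p}{3} = \frac{4}{3} - \frac{d p + d p}{3} = \frac{4}{3} - \frac{2 d p}{3}$)
$v = - \frac{526}{3}$ ($v = \frac{4}{3} - \frac{106}{3} \cdot 5 = \frac{4}{3} - \frac{530}{3} = - \frac{526}{3} \approx -175.33$)
$\left(v + w\right) \left(-2 + J\right) = \left(- \frac{526}{3} - 2540\right) \left(-2 + 1816\right) = \left(- \frac{8146}{3}\right) 1814 = - \frac{14776844}{3}$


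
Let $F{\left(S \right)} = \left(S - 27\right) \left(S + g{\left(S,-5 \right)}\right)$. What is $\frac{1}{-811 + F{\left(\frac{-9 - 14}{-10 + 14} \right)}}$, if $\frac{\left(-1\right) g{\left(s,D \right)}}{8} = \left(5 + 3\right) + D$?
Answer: $\frac{16}{2613} \approx 0.0061232$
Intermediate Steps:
$g{\left(s,D \right)} = -64 - 8 D$ ($g{\left(s,D \right)} = - 8 \left(\left(5 + 3\right) + D\right) = - 8 \left(8 + D\right) = -64 - 8 D$)
$F{\left(S \right)} = \left(-27 + S\right) \left(-24 + S\right)$ ($F{\left(S \right)} = \left(S - 27\right) \left(S - 24\right) = \left(-27 + S\right) \left(S + \left(-64 + 40\right)\right) = \left(-27 + S\right) \left(S - 24\right) = \left(-27 + S\right) \left(-24 + S\right)$)
$\frac{1}{-811 + F{\left(\frac{-9 - 14}{-10 + 14} \right)}} = \frac{1}{-811 + \left(648 + \left(\frac{-9 - 14}{-10 + 14}\right)^{2} - 51 \frac{-9 - 14}{-10 + 14}\right)} = \frac{1}{-811 + \left(648 + \left(- \frac{23}{4}\right)^{2} - 51 \left(- \frac{23}{4}\right)\right)} = \frac{1}{-811 + \left(648 + \left(\left(-23\right) \frac{1}{4}\right)^{2} - 51 \left(\left(-23\right) \frac{1}{4}\right)\right)} = \frac{1}{-811 + \left(648 + \left(- \frac{23}{4}\right)^{2} - - \frac{1173}{4}\right)} = \frac{1}{-811 + \left(648 + \frac{529}{16} + \frac{1173}{4}\right)} = \frac{1}{-811 + \frac{15589}{16}} = \frac{1}{\frac{2613}{16}} = \frac{16}{2613}$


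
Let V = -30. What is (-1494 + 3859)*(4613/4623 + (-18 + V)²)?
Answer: 25201451825/4623 ≈ 5.4513e+6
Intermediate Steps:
(-1494 + 3859)*(4613/4623 + (-18 + V)²) = (-1494 + 3859)*(4613/4623 + (-18 - 30)²) = 2365*(4613*(1/4623) + (-48)²) = 2365*(4613/4623 + 2304) = 2365*(10656005/4623) = 25201451825/4623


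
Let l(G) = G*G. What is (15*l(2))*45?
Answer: 2700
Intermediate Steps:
l(G) = G²
(15*l(2))*45 = (15*2²)*45 = (15*4)*45 = 60*45 = 2700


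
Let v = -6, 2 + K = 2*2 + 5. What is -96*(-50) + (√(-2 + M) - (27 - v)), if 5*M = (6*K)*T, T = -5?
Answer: 4767 + 2*I*√11 ≈ 4767.0 + 6.6332*I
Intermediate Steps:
K = 7 (K = -2 + (2*2 + 5) = -2 + (4 + 5) = -2 + 9 = 7)
M = -42 (M = ((6*7)*(-5))/5 = (42*(-5))/5 = (⅕)*(-210) = -42)
-96*(-50) + (√(-2 + M) - (27 - v)) = -96*(-50) + (√(-2 - 42) - (27 - 1*(-6))) = 4800 + (√(-44) - (27 + 6)) = 4800 + (2*I*√11 - 1*33) = 4800 + (2*I*√11 - 33) = 4800 + (-33 + 2*I*√11) = 4767 + 2*I*√11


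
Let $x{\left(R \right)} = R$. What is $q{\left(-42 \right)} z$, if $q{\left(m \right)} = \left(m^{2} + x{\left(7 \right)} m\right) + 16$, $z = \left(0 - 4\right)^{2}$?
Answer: $23776$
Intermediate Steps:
$z = 16$ ($z = \left(-4\right)^{2} = 16$)
$q{\left(m \right)} = 16 + m^{2} + 7 m$ ($q{\left(m \right)} = \left(m^{2} + 7 m\right) + 16 = 16 + m^{2} + 7 m$)
$q{\left(-42 \right)} z = \left(16 + \left(-42\right)^{2} + 7 \left(-42\right)\right) 16 = \left(16 + 1764 - 294\right) 16 = 1486 \cdot 16 = 23776$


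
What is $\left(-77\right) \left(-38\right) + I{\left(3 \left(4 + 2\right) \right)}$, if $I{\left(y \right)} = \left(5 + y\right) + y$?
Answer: $2967$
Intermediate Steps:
$I{\left(y \right)} = 5 + 2 y$
$\left(-77\right) \left(-38\right) + I{\left(3 \left(4 + 2\right) \right)} = \left(-77\right) \left(-38\right) + \left(5 + 2 \cdot 3 \left(4 + 2\right)\right) = 2926 + \left(5 + 2 \cdot 3 \cdot 6\right) = 2926 + \left(5 + 2 \cdot 18\right) = 2926 + \left(5 + 36\right) = 2926 + 41 = 2967$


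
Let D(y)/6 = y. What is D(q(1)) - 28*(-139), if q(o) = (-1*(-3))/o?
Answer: 3910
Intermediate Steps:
q(o) = 3/o
D(y) = 6*y
D(q(1)) - 28*(-139) = 6*(3/1) - 28*(-139) = 6*(3*1) + 3892 = 6*3 + 3892 = 18 + 3892 = 3910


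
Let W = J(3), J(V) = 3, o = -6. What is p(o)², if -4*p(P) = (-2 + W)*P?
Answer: 9/4 ≈ 2.2500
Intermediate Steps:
W = 3
p(P) = -P/4 (p(P) = -(-2 + 3)*P/4 = -P/4)
p(o)² = (-¼*(-6))² = (3/2)² = 9/4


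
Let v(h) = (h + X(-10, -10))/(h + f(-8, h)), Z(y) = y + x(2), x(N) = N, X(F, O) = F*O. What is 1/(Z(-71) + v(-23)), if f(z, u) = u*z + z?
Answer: -153/10480 ≈ -0.014599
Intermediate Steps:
f(z, u) = z + u*z
Z(y) = 2 + y (Z(y) = y + 2 = 2 + y)
v(h) = (100 + h)/(-8 - 7*h) (v(h) = (h - 10*(-10))/(h - 8*(1 + h)) = (h + 100)/(h + (-8 - 8*h)) = (100 + h)/(-8 - 7*h))
1/(Z(-71) + v(-23)) = 1/((2 - 71) + (100 - 23)/(-8 - 7*(-23))) = 1/(-69 + 77/(-8 + 161)) = 1/(-69 + 77/153) = 1/(-10480/153) = -153/10480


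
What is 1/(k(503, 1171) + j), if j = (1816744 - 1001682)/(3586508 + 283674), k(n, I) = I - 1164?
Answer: 1935091/13953168 ≈ 0.13868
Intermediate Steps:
k(n, I) = -1164 + I
j = 407531/1935091 (j = 815062/3870182 = 815062*(1/3870182) = 407531/1935091 ≈ 0.21060)
1/(k(503, 1171) + j) = 1/((-1164 + 1171) + 407531/1935091) = 1/(7 + 407531/1935091) = 1/(13953168/1935091) = 1935091/13953168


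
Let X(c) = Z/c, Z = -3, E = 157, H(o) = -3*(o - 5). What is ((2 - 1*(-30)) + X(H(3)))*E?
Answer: 9891/2 ≈ 4945.5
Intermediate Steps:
H(o) = 15 - 3*o (H(o) = -3*(-5 + o) = 15 - 3*o)
X(c) = -3/c
((2 - 1*(-30)) + X(H(3)))*E = ((2 - 1*(-30)) - 3/(15 - 3*3))*157 = ((2 + 30) - 3/(15 - 9))*157 = (32 - 3/6)*157 = (32 - 3*⅙)*157 = (32 - ½)*157 = (63/2)*157 = 9891/2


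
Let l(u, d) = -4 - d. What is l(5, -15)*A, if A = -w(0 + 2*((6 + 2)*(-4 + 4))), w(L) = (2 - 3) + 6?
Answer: -55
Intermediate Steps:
w(L) = 5 (w(L) = -1 + 6 = 5)
A = -5 (A = -1*5 = -5)
l(5, -15)*A = (-4 - 1*(-15))*(-5) = (-4 + 15)*(-5) = 11*(-5) = -55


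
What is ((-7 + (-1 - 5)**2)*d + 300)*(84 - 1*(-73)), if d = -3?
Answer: 33441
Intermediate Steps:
((-7 + (-1 - 5)**2)*d + 300)*(84 - 1*(-73)) = ((-7 + (-1 - 5)**2)*(-3) + 300)*(84 - 1*(-73)) = ((-7 + (-6)**2)*(-3) + 300)*(84 + 73) = ((-7 + 36)*(-3) + 300)*157 = (29*(-3) + 300)*157 = (-87 + 300)*157 = 213*157 = 33441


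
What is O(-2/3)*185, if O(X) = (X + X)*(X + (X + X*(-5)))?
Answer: -1480/3 ≈ -493.33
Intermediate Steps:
O(X) = -6*X² (O(X) = (2*X)*(X + (X - 5*X)) = (2*X)*(X - 4*X) = (2*X)*(-3*X) = -6*X²)
O(-2/3)*185 = -6*(-2/3)²*185 = -6*(-2*⅓)²*185 = -6*(-⅔)²*185 = -6*4/9*185 = -8/3*185 = -1480/3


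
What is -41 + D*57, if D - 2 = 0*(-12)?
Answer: 73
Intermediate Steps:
D = 2 (D = 2 + 0*(-12) = 2 + 0 = 2)
-41 + D*57 = -41 + 2*57 = -41 + 114 = 73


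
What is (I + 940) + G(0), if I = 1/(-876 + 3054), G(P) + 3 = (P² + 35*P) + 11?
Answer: 2064745/2178 ≈ 948.00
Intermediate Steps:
G(P) = 8 + P² + 35*P (G(P) = -3 + ((P² + 35*P) + 11) = -3 + (11 + P² + 35*P) = 8 + P² + 35*P)
I = 1/2178 ≈ 0.00045914
(I + 940) + G(0) = (1/2178 + 940) + (8 + 0² + 35*0) = 2047321/2178 + (8 + 0 + 0) = 2047321/2178 + 8 = 2064745/2178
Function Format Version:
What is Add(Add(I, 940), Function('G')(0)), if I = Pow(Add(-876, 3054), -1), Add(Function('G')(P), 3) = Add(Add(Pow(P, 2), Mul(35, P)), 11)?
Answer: Rational(2064745, 2178) ≈ 948.00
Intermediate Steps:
Function('G')(P) = Add(8, Pow(P, 2), Mul(35, P)) (Function('G')(P) = Add(-3, Add(Add(Pow(P, 2), Mul(35, P)), 11)) = Add(-3, Add(11, Pow(P, 2), Mul(35, P))) = Add(8, Pow(P, 2), Mul(35, P)))
I = Rational(1, 2178) (I = Pow(2178, -1) = Rational(1, 2178) ≈ 0.00045914)
Add(Add(I, 940), Function('G')(0)) = Add(Add(Rational(1, 2178), 940), Add(8, Pow(0, 2), Mul(35, 0))) = Add(Rational(2047321, 2178), Add(8, 0, 0)) = Add(Rational(2047321, 2178), 8) = Rational(2064745, 2178)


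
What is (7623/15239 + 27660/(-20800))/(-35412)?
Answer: 626077/26725200320 ≈ 2.3426e-5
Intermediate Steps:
(7623/15239 + 27660/(-20800))/(-35412) = (7623*(1/15239) + 27660*(-1/20800))*(-1/35412) = (1089/2177 - 1383/1040)*(-1/35412) = -1878231/2264080*(-1/35412) = 626077/26725200320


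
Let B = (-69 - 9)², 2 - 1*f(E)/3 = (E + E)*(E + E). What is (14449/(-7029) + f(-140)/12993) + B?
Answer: 2599987805/428769 ≈ 6063.8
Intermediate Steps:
f(E) = 6 - 12*E² (f(E) = 6 - 3*(E + E)*(E + E) = 6 - 3*2*E*2*E = 6 - 12*E²)
B = 6084 (B = (-78)² = 6084)
(14449/(-7029) + f(-140)/12993) + B = (14449/(-7029) + (6 - 12*(-140)²)/12993) + 6084 = (14449*(-1/7029) + (6 - 12*19600)*(1/12993)) + 6084 = (-14449/7029 + (6 - 235200)*(1/12993)) + 6084 = (-14449/7029 - 235194*1/12993) + 6084 = (-14449/7029 - 78398/4331) + 6084 = -8642791/428769 + 6084 = 2599987805/428769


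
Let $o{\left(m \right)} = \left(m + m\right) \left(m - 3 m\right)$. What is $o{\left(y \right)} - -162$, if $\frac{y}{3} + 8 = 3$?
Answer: $-738$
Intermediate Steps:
$y = -15$ ($y = -24 + 3 \cdot 3 = -24 + 9 = -15$)
$o{\left(m \right)} = - 4 m^{2}$ ($o{\left(m \right)} = 2 m \left(- 2 m\right) = - 4 m^{2}$)
$o{\left(y \right)} - -162 = - 4 \left(-15\right)^{2} - -162 = \left(-4\right) 225 + 162 = -900 + 162 = -738$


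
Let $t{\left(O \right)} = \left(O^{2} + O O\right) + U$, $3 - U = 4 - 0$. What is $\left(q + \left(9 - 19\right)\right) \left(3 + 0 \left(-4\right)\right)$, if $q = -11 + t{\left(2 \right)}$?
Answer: $-42$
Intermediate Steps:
$U = -1$ ($U = 3 - \left(4 - 0\right) = 3 - \left(4 + 0\right) = 3 - 4 = -1$)
$t{\left(O \right)} = -1 + 2 O^{2}$ ($t{\left(O \right)} = \left(O^{2} + O O\right) - 1 = \left(O^{2} + O^{2}\right) - 1 = 2 O^{2} - 1 = -1 + 2 O^{2}$)
$q = -4$ ($q = -11 - \left(1 - 2 \cdot 2^{2}\right) = -11 + \left(-1 + 2 \cdot 4\right) = -11 + \left(-1 + 8\right) = -11 + 7 = -4$)
$\left(q + \left(9 - 19\right)\right) \left(3 + 0 \left(-4\right)\right) = \left(-4 + \left(9 - 19\right)\right) \left(3 + 0 \left(-4\right)\right) = \left(-4 + \left(9 - 19\right)\right) \left(3 + 0\right) = \left(-4 - 10\right) 3 = \left(-14\right) 3 = -42$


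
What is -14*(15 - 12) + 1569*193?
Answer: 302775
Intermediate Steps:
-14*(15 - 12) + 1569*193 = -14*3 + 302817 = -42 + 302817 = 302775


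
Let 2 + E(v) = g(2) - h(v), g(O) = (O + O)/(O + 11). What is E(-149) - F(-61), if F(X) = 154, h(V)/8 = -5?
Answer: -1504/13 ≈ -115.69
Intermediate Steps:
h(V) = -40 (h(V) = 8*(-5) = -40)
g(O) = 2*O/(11 + O) (g(O) = (2*O)/(11 + O) = 2*O/(11 + O))
E(v) = 498/13 (E(v) = -2 + (2*2/(11 + 2) - 1*(-40)) = -2 + (2*2/13 + 40) = -2 + (2*2*(1/13) + 40) = -2 + (4/13 + 40) = -2 + 524/13 = 498/13)
E(-149) - F(-61) = 498/13 - 1*154 = 498/13 - 154 = -1504/13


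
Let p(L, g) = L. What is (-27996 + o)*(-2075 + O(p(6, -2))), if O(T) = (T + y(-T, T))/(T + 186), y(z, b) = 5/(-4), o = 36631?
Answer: -13760571935/768 ≈ -1.7917e+7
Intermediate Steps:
y(z, b) = -5/4 (y(z, b) = 5*(-¼) = -5/4)
O(T) = (-5/4 + T)/(186 + T) (O(T) = (T - 5/4)/(T + 186) = (-5/4 + T)/(186 + T))
(-27996 + o)*(-2075 + O(p(6, -2))) = (-27996 + 36631)*(-2075 + (-5/4 + 6)/(186 + 6)) = 8635*(-2075 + (19/4)/192) = 8635*(-2075 + (1/192)*(19/4)) = 8635*(-2075 + 19/768) = 8635*(-1593581/768) = -13760571935/768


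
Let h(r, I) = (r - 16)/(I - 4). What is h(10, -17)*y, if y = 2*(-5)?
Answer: -20/7 ≈ -2.8571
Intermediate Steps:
h(r, I) = (-16 + r)/(-4 + I)
y = -10
h(10, -17)*y = ((-16 + 10)/(-4 - 17))*(-10) = (-6/(-21))*(-10) = -1/21*(-6)*(-10) = (2/7)*(-10) = -20/7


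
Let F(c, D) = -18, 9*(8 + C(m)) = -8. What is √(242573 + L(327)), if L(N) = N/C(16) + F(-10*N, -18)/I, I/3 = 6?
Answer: √97014085/20 ≈ 492.48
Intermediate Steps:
C(m) = -80/9 (C(m) = -8 + (⅑)*(-8) = -8 - 8/9 = -80/9)
I = 18 (I = 3*6 = 18)
L(N) = -1 - 9*N/80 (L(N) = N/(-80/9) - 18/18 = N*(-9/80) - 18*1/18 = -9*N/80 - 1 = -1 - 9*N/80)
√(242573 + L(327)) = √(242573 + (-1 - 9/80*327)) = √(242573 + (-1 - 2943/80)) = √(242573 - 3023/80) = √(19402817/80) = √97014085/20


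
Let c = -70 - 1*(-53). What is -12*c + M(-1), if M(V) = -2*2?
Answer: 200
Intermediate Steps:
c = -17 (c = -70 + 53 = -17)
M(V) = -4
-12*c + M(-1) = -12*(-17) - 4 = 204 - 4 = 200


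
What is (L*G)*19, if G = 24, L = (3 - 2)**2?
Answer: 456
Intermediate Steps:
L = 1 (L = 1**2 = 1)
(L*G)*19 = (1*24)*19 = 24*19 = 456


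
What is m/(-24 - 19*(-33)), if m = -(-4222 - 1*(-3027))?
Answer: 1195/603 ≈ 1.9818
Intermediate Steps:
m = 1195 (m = -(-4222 + 3027) = -1*(-1195) = 1195)
m/(-24 - 19*(-33)) = 1195/(-24 - 19*(-33)) = 1195/(-24 + 627) = 1195/603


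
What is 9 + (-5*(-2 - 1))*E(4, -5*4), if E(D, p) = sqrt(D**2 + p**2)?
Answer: 9 + 60*sqrt(26) ≈ 314.94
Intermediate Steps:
9 + (-5*(-2 - 1))*E(4, -5*4) = 9 + (-5*(-2 - 1))*sqrt(4**2 + (-5*4)**2) = 9 + (-5*(-3))*sqrt(16 + (-20)**2) = 9 + 15*sqrt(16 + 400) = 9 + 15*sqrt(416) = 9 + 15*(4*sqrt(26)) = 9 + 60*sqrt(26)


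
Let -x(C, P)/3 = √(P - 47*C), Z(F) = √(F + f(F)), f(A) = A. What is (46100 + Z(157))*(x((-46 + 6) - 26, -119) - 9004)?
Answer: -(9004 + 3*√2983)*(46100 + √314) ≈ -4.2280e+8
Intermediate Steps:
Z(F) = √2*√F (Z(F) = √(F + F) = √(2*F) = √2*√F)
x(C, P) = -3*√(P - 47*C)
(46100 + Z(157))*(x((-46 + 6) - 26, -119) - 9004) = (46100 + √2*√157)*(-3*√(-119 - 47*((-46 + 6) - 26)) - 9004) = (46100 + √314)*(-3*√(-119 - 47*(-40 - 26)) - 9004) = (46100 + √314)*(-3*√(-119 - 47*(-66)) - 9004) = (46100 + √314)*(-3*√(-119 + 3102) - 9004) = (46100 + √314)*(-3*√2983 - 9004) = (46100 + √314)*(-9004 - 3*√2983) = (-9004 - 3*√2983)*(46100 + √314)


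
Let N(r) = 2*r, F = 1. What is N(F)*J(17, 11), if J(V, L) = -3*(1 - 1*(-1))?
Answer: -12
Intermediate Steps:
J(V, L) = -6 (J(V, L) = -3*(1 + 1) = -3*2 = -6)
N(F)*J(17, 11) = (2*1)*(-6) = 2*(-6) = -12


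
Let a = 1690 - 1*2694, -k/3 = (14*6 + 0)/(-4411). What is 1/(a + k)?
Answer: -4411/4428392 ≈ -0.00099607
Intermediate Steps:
k = 252/4411 (k = -3*(14*6 + 0)/(-4411) = -3*(84 + 0)*(-1)/4411 = -252*(-1)/4411 = -3*(-84/4411) = 252/4411 ≈ 0.057130)
a = -1004 (a = 1690 - 2694 = -1004)
1/(a + k) = 1/(-1004 + 252/4411) = 1/(-4428392/4411) = -4411/4428392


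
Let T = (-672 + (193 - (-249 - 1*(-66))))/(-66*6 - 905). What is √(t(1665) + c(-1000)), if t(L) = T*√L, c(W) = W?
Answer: 2*√(-423150250 + 288822*√185)/1301 ≈ 31.476*I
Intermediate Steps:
T = 296/1301 (T = (-672 + (193 - (-249 + 66)))/(-396 - 905) = (-672 + (193 - 1*(-183)))/(-1301) = (-672 + (193 + 183))*(-1/1301) = (-672 + 376)*(-1/1301) = -296*(-1/1301) = 296/1301 ≈ 0.22752)
t(L) = 296*√L/1301
√(t(1665) + c(-1000)) = √(296*√1665/1301 - 1000) = √(296*(3*√185)/1301 - 1000) = √(888*√185/1301 - 1000) = √(-1000 + 888*√185/1301)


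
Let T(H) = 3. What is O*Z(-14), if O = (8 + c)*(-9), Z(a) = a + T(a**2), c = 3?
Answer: 1089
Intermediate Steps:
Z(a) = 3 + a (Z(a) = a + 3 = 3 + a)
O = -99 (O = (8 + 3)*(-9) = 11*(-9) = -99)
O*Z(-14) = -99*(3 - 14) = -99*(-11) = 1089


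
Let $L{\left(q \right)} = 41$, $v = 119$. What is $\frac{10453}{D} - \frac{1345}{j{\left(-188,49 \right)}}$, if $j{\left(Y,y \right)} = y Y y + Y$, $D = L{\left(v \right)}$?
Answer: $\frac{4720379073}{18514616} \approx 254.95$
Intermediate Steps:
$D = 41$
$j{\left(Y,y \right)} = Y + Y y^{2}$ ($j{\left(Y,y \right)} = Y y y + Y = Y y^{2} + Y = Y + Y y^{2}$)
$\frac{10453}{D} - \frac{1345}{j{\left(-188,49 \right)}} = \frac{10453}{41} - \frac{1345}{\left(-188\right) \left(1 + 49^{2}\right)} = 10453 \cdot \frac{1}{41} - \frac{1345}{\left(-188\right) \left(1 + 2401\right)} = \frac{10453}{41} - \frac{1345}{\left(-188\right) 2402} = \frac{10453}{41} - \frac{1345}{-451576} = \frac{10453}{41} - - \frac{1345}{451576} = \frac{10453}{41} + \frac{1345}{451576} = \frac{4720379073}{18514616}$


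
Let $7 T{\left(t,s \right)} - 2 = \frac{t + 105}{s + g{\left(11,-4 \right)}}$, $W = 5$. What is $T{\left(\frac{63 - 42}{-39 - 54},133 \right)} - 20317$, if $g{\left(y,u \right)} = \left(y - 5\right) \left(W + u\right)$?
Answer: $- \frac{612809805}{30163} \approx -20317.0$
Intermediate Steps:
$g{\left(y,u \right)} = \left(-5 + y\right) \left(5 + u\right)$ ($g{\left(y,u \right)} = \left(y - 5\right) \left(5 + u\right) = \left(-5 + y\right) \left(5 + u\right)$)
$T{\left(t,s \right)} = \frac{2}{7} + \frac{105 + t}{7 \left(6 + s\right)}$ ($T{\left(t,s \right)} = \frac{2}{7} + \frac{\left(t + 105\right) \frac{1}{s - -6}}{7} = \frac{2}{7} + \frac{\left(105 + t\right) \frac{1}{s + \left(-25 + 20 + 55 - 44\right)}}{7} = \frac{2}{7} + \frac{\left(105 + t\right) \frac{1}{s + 6}}{7} = \frac{2}{7} + \frac{\left(105 + t\right) \frac{1}{6 + s}}{7} = \frac{2}{7} + \frac{\frac{1}{6 + s} \left(105 + t\right)}{7} = \frac{2}{7} + \frac{105 + t}{7 \left(6 + s\right)}$)
$T{\left(\frac{63 - 42}{-39 - 54},133 \right)} - 20317 = \frac{117 + \frac{63 - 42}{-39 - 54} + 2 \cdot 133}{7 \left(6 + 133\right)} - 20317 = \frac{117 + \frac{21}{-93} + 266}{7 \cdot 139} - 20317 = \frac{1}{7} \cdot \frac{1}{139} \left(117 + 21 \left(- \frac{1}{93}\right) + 266\right) - 20317 = \frac{1}{7} \cdot \frac{1}{139} \left(117 - \frac{7}{31} + 266\right) - 20317 = \frac{1}{7} \cdot \frac{1}{139} \cdot \frac{11866}{31} - 20317 = \frac{11866}{30163} - 20317 = - \frac{612809805}{30163}$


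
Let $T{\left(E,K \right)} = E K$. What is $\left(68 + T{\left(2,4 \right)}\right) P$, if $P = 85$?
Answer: $6460$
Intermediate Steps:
$\left(68 + T{\left(2,4 \right)}\right) P = \left(68 + 2 \cdot 4\right) 85 = \left(68 + 8\right) 85 = 76 \cdot 85 = 6460$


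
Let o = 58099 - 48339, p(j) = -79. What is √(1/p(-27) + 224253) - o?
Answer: -9760 + √1399562894/79 ≈ -9286.5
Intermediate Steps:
o = 9760
√(1/p(-27) + 224253) - o = √(1/(-79) + 224253) - 1*9760 = √(-1/79 + 224253) - 9760 = √(17715986/79) - 9760 = √1399562894/79 - 9760 = -9760 + √1399562894/79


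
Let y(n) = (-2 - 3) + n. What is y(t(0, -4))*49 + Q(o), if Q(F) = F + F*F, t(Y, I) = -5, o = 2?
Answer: -484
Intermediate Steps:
y(n) = -5 + n
Q(F) = F + F**2
y(t(0, -4))*49 + Q(o) = (-5 - 5)*49 + 2*(1 + 2) = -10*49 + 2*3 = -490 + 6 = -484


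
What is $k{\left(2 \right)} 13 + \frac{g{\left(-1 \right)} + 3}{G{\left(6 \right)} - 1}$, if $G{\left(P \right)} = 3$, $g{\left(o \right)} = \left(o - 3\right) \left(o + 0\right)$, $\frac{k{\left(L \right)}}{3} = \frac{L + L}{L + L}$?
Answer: $\frac{85}{2} \approx 42.5$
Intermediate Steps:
$k{\left(L \right)} = 3$ ($k{\left(L \right)} = 3 \frac{L + L}{L + L} = 3 \frac{2 L}{2 L} = 3 \cdot 2 L \frac{1}{2 L} = 3 \cdot 1 = 3$)
$g{\left(o \right)} = o \left(-3 + o\right)$ ($g{\left(o \right)} = \left(-3 + o\right) o = o \left(-3 + o\right)$)
$k{\left(2 \right)} 13 + \frac{g{\left(-1 \right)} + 3}{G{\left(6 \right)} - 1} = 3 \cdot 13 + \frac{- (-3 - 1) + 3}{3 - 1} = 39 + \frac{\left(-1\right) \left(-4\right) + 3}{2} = 39 + \left(4 + 3\right) \frac{1}{2} = 39 + 7 \cdot \frac{1}{2} = 39 + \frac{7}{2} = \frac{85}{2}$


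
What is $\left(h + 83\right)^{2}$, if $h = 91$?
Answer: $30276$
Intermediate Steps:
$\left(h + 83\right)^{2} = \left(91 + 83\right)^{2} = 174^{2} = 30276$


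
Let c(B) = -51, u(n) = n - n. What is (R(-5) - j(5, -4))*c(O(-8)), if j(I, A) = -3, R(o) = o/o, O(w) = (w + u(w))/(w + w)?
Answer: -204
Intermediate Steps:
u(n) = 0
O(w) = ½ (O(w) = (w + 0)/(w + w) = w/((2*w)) = w*(1/(2*w)) = ½)
R(o) = 1
(R(-5) - j(5, -4))*c(O(-8)) = (1 - 1*(-3))*(-51) = (1 + 3)*(-51) = 4*(-51) = -204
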